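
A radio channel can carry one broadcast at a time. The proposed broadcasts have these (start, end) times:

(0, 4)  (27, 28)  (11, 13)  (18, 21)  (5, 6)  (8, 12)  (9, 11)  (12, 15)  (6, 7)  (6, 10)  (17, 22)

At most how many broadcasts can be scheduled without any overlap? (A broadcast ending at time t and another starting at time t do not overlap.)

By end time: (0,4), (5,6), (6,7), (6,10), (9,11), (8,12), (11,13), (12,15), (18,21), (17,22), (27,28).
Pick (0,4); next start ≥ 4 → (5,6); next start ≥ 6 → (6,7); next start ≥ 7 → (9,11); next start ≥ 11 → (11,13); next start ≥ 13 → (18,21); next start ≥ 21 → (27,28).
Selected 7 broadcasts.

7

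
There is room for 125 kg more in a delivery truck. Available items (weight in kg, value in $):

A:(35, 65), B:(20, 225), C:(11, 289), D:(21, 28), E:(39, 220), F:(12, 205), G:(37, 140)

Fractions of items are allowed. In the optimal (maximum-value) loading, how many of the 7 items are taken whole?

5

Greedy by value/weight ratio, highest first.
Ratios (sorted): C 26.27, F 17.08, B 11.25, E 5.64, G 3.78, A 1.86, D 1.33
take C (11 @ 289); take F (12 @ 205); take B (20 @ 225); take E (39 @ 220); take G (37 @ 140); take 6/35 of A → 11.14. Capacity used 125/125.
5 item(s) taken whole; one partial (take 6/35 of A).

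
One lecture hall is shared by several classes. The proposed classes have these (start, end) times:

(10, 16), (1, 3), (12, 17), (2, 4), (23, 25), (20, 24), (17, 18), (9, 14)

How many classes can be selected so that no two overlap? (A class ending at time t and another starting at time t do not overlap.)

By end time: (1,3), (2,4), (9,14), (10,16), (12,17), (17,18), (20,24), (23,25).
Pick (1,3); next start ≥ 3 → (9,14); next start ≥ 14 → (17,18); next start ≥ 18 → (20,24).
Selected 4 classes.

4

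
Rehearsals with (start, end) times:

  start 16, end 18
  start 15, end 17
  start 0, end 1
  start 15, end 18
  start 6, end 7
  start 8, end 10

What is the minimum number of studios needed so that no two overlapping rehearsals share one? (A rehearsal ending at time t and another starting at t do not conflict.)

The answer is the maximum number of intervals overlapping at any instant.
starts: [0, 6, 8, 15, 15, 16]
ends:   [1, 7, 10, 17, 18, 18]
s0→1 e1→0 s6→1 e7→0 s8→1 e10→0 s15→1 s15→2 s16→3  — peak 3.

3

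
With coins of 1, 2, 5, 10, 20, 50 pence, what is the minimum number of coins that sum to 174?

Use the largest denomination that fits, subtract, and repeat.
174 = 3×50 + 1×20 + 2×2
Total coins = 3 + 1 + 2 = 6

6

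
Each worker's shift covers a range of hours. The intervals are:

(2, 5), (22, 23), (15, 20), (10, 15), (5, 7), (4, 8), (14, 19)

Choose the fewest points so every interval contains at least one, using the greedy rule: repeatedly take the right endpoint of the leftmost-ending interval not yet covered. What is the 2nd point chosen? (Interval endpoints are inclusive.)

15

Sort by right endpoint; whenever an interval is uncovered, place a point at its right end.
Sorted: [2,5] [5,7] [4,8] [10,15] [14,19] [15,20] [22,23]
{[2,5],[5,7],[4,8]} hit by 5; {[10,15],[14,19],[15,20]} hit by 15; {[22,23]} hit by 23.
Points: 5, 15, 23 (3 total).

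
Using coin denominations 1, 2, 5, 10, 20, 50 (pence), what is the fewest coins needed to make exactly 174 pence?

Greedy: take as many of the largest coin as possible, then repeat with the remainder.
174 − 3×50→24 − 1×20→4 − 2×2→0
Total coins = 3 + 1 + 2 = 6

6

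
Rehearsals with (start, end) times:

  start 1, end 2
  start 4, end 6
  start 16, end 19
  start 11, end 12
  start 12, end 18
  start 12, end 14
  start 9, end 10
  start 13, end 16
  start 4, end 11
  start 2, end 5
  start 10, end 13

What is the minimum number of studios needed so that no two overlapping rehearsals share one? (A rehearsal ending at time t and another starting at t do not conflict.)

3

Count concurrent intervals with a sweep; the peak is the room count.
starts: [1, 2, 4, 4, 9, 10, 11, 12, 12, 13, 16]
ends:   [2, 5, 6, 10, 11, 12, 13, 14, 16, 18, 19]
s1→1 e2→0 s2→1 s4→2 s4→3  — peak 3.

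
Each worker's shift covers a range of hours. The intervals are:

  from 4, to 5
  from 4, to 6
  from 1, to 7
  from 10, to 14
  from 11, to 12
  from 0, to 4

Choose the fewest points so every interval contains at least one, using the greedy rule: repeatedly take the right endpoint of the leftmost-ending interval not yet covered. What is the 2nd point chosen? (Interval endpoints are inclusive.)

12

Sorted: [0,4] [4,5] [4,6] [1,7] [11,12] [10,14]
{[0,4],[4,5],[4,6],[1,7]} hit by 4; {[11,12],[10,14]} hit by 12.
Points: 4, 12 (2 total).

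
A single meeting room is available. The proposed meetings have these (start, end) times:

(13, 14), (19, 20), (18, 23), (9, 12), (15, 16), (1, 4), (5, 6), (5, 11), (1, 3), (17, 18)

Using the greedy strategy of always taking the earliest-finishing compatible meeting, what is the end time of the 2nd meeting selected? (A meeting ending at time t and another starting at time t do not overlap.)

Order by finish time; keep every interval that doesn't clash with the previous kept one.
By end time: (1,3), (1,4), (5,6), (5,11), (9,12), (13,14), (15,16), (17,18), (19,20), (18,23).
Pick (1,3); next start ≥ 3 → (5,6); next start ≥ 6 → (9,12); next start ≥ 12 → (13,14); next start ≥ 14 → (15,16); next start ≥ 16 → (17,18); next start ≥ 18 → (19,20).
Selected: (1,3) (5,6) (9,12) (13,14) (15,16) (17,18) (19,20)

6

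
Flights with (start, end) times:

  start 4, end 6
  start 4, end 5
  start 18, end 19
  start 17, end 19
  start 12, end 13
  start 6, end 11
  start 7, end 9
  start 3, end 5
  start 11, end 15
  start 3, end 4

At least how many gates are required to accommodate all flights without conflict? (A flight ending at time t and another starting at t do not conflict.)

starts: [3, 3, 4, 4, 6, 7, 11, 12, 17, 18]
ends:   [4, 5, 5, 6, 9, 11, 13, 15, 19, 19]
s3→1 s3→2 e4→1 s4→2 s4→3  — peak 3.

3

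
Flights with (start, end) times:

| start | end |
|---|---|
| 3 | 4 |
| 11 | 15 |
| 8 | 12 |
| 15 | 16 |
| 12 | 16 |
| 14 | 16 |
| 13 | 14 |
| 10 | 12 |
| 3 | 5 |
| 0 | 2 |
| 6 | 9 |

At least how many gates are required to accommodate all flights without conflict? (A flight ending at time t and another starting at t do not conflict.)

3

The answer is the maximum number of intervals overlapping at any instant.
starts: [0, 3, 3, 6, 8, 10, 11, 12, 13, 14, 15]
ends:   [2, 4, 5, 9, 12, 12, 14, 15, 16, 16, 16]
s0→1 e2→0 s3→1 s3→2 e4→1 e5→0 s6→1 s8→2 e9→1 s10→2 s11→3  — peak 3.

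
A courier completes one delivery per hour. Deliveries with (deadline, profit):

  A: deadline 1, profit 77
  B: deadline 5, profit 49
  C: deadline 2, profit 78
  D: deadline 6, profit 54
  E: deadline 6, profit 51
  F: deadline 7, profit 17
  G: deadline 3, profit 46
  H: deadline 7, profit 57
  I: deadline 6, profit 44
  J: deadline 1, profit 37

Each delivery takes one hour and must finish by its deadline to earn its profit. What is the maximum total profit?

Take jobs in profit order; each goes to the latest open slot no later than its deadline.
Profit order: C=78 A=77 H=57 D=54 E=51 B=49 G=46 I=44 J=37 F=17
Assign: C→slot 2, A→slot 1, H→slot 7, D→slot 6, E→slot 5, B→slot 4, G→slot 3, I skipped, J skipped, F skipped.
Slots: [1:A] [2:C] [3:G] [4:B] [5:E] [6:D] [7:H]
Profit = 77 + 78 + 46 + 49 + 51 + 54 + 57 = 412

412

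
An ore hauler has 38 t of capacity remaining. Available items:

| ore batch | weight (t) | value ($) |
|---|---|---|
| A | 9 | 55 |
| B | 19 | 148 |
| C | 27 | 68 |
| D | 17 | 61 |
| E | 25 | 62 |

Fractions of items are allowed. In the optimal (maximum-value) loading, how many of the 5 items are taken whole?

2

Sort by value per unit weight and fill in that order.
Ratios (sorted): B 7.79, A 6.11, D 3.59, C 2.52, E 2.48
take B (19 @ 148); take A (9 @ 55); take 10/17 of D → 35.88. Capacity used 38/38.
2 item(s) taken whole; one partial (take 10/17 of D).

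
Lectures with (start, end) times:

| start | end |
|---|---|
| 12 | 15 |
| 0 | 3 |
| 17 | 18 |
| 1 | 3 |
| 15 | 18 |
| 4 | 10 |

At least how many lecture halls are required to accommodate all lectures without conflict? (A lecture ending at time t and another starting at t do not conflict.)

Count concurrent intervals with a sweep; the peak is the room count.
Events (time:±→running): 0:+→1 1:+→2 … peak 2.

2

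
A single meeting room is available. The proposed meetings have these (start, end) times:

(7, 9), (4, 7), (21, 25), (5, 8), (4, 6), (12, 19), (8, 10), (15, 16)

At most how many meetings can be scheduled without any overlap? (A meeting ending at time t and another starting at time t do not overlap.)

Sort by end time and greedily take each interval whose start is ≥ the last chosen end.
Sorted by end: (4,6)  (4,7)  (5,8)  (7,9)  (8,10)  (15,16)  (12,19)  (21,25)
take (4,6); skip (4,7); take (7,9); skip (8,10); take (15,16); skip (12,19); take (21,25).
Selected 4 meetings.

4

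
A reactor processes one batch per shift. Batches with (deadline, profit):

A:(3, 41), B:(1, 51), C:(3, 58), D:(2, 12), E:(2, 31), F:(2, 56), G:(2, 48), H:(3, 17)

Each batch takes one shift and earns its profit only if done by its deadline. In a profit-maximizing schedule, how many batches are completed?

Sort by profit descending; place each in the latest free slot ≤ its deadline.
Profit order: C=58 F=56 B=51 G=48 A=41 E=31 H=17 D=12
Assign: C→slot 3, F→slot 2, B→slot 1, G skipped, A skipped, E skipped, H skipped, D skipped.
Slots: [1:B] [2:F] [3:C]
3 of 8 scheduled.

3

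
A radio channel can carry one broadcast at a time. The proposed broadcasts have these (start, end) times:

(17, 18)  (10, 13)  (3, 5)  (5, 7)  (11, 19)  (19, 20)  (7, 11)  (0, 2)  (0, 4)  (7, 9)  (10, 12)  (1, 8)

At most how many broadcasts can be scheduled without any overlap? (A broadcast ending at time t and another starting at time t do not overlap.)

By end time: (0,2), (0,4), (3,5), (5,7), (1,8), (7,9), (7,11), (10,12), (10,13), (17,18), (11,19), (19,20).
Pick (0,2); next start ≥ 2 → (3,5); next start ≥ 5 → (5,7); next start ≥ 7 → (7,9); next start ≥ 9 → (10,12); next start ≥ 12 → (17,18); next start ≥ 18 → (19,20).
Selected 7 broadcasts.

7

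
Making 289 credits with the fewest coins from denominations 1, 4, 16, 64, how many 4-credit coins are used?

289 = 4×64 + 2×16 + 1×1
Count of 4: 0

0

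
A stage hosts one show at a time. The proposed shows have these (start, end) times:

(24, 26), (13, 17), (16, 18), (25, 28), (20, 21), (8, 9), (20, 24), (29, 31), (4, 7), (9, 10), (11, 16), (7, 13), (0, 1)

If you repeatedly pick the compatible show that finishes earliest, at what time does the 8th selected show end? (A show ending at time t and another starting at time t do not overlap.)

26

Sorted by end: (0,1)  (4,7)  (8,9)  (9,10)  (7,13)  (11,16)  (13,17)  (16,18)  (20,21)  (20,24)  (24,26)  (25,28)  (29,31)
take (0,1); take (4,7); take (8,9); take (9,10); take (11,16); skip (13,17); take (16,18); take (20,21); skip (20,24); take (24,26); skip (25,28); take (29,31).
Selected: (0,1) (4,7) (8,9) (9,10) (11,16) (16,18) (20,21) (24,26) (29,31)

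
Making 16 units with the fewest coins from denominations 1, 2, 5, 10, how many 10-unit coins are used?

16 − 1×10→6 − 1×5→1 − 1×1→0
Count of 10: 1

1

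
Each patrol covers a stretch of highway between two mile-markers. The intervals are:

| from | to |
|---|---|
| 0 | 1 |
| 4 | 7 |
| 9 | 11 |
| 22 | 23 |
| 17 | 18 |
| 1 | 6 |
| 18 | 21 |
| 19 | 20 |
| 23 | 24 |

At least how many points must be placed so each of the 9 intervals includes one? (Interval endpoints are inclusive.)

Sorted: [0,1] [1,6] [4,7] [9,11] [17,18] [19,20] [18,21] [22,23] [23,24]
{[0,1],[1,6]} hit by 1; {[4,7]} hit by 7; {[9,11]} hit by 11; {[17,18]} hit by 18; {[19,20],[18,21]} hit by 20; {[22,23],[23,24]} hit by 23.
Points: 1, 7, 11, 18, 20, 23 (6 total).

6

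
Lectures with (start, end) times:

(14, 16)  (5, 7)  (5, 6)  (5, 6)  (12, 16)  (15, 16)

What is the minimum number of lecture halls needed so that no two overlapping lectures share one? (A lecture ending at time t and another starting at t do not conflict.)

The answer is the maximum number of intervals overlapping at any instant.
Events (time:±→running): 5:+→1 5:+→2 5:+→3 … peak 3.

3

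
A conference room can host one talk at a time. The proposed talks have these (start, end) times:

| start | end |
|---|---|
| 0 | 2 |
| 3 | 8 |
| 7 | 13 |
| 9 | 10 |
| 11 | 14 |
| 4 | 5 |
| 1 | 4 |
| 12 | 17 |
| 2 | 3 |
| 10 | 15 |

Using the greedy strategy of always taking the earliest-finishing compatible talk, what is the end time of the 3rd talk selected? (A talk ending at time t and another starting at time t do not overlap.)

Sort by end time and greedily take each interval whose start is ≥ the last chosen end.
By end time: (0,2), (2,3), (1,4), (4,5), (3,8), (9,10), (7,13), (11,14), (10,15), (12,17).
Pick (0,2); next start ≥ 2 → (2,3); next start ≥ 3 → (4,5); next start ≥ 5 → (9,10); next start ≥ 10 → (11,14).
Selected: (0,2) (2,3) (4,5) (9,10) (11,14)

5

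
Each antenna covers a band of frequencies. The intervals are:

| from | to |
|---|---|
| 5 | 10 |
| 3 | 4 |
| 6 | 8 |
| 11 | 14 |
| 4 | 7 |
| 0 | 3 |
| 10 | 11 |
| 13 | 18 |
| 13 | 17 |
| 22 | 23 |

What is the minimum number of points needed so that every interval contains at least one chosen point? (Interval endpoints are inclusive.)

5

Sorted: [0,3] [3,4] [4,7] [6,8] [5,10] [10,11] [11,14] [13,17] [13,18] [22,23]
{[0,3],[3,4]} hit by 3; {[4,7],[6,8],[5,10]} hit by 7; {[10,11],[11,14]} hit by 11; {[13,17],[13,18]} hit by 17; {[22,23]} hit by 23.
Points: 3, 7, 11, 17, 23 (5 total).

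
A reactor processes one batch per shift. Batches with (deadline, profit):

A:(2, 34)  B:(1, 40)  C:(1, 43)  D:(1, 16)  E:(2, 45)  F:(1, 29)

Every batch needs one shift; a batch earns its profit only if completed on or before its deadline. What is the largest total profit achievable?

Take jobs in profit order; each goes to the latest open slot no later than its deadline.
Profit order: E=45 C=43 B=40 A=34 F=29 D=16
Assign: E→slot 2, C→slot 1, B skipped, A skipped, F skipped, D skipped.
Slots: [1:C] [2:E]
Profit = 43 + 45 = 88

88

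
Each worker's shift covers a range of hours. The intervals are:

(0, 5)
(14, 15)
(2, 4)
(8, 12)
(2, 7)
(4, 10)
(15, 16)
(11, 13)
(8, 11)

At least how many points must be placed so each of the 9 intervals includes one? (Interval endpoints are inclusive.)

3

Process intervals by earliest right end; each time one isn't hit yet, stab at its right endpoint.
Sorted: [2,4] [0,5] [2,7] [4,10] [8,11] [8,12] [11,13] [14,15] [15,16]
{[2,4],[0,5],[2,7],[4,10]} hit by 4; {[8,11],[8,12],[11,13]} hit by 11; {[14,15],[15,16]} hit by 15.
Points: 4, 11, 15 (3 total).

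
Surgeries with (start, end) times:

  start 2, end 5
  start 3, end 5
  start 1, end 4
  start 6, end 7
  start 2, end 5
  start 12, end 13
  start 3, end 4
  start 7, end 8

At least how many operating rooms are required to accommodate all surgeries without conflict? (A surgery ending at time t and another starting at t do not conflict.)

Count concurrent intervals with a sweep; the peak is the room count.
Events (time:±→running): 1:+→1 2:+→2 2:+→3 3:+→4 3:+→5 … peak 5.

5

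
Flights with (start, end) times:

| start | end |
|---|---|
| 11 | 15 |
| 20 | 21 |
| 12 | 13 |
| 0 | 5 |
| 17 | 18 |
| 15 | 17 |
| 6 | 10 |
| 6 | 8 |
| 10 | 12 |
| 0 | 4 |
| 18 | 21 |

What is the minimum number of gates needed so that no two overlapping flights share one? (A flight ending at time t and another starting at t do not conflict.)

2

Events (time:±→running): 0:+→1 0:+→2 … peak 2.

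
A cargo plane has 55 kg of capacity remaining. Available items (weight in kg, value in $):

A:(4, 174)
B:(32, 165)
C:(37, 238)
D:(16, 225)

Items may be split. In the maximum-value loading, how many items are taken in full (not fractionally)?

2

Order: A (174/4=43.50) > D (225/16=14.06) > C (238/37=6.43) > B (165/32=5.16)
Fill: take A (4 @ 174) → take D (16 @ 225) → take 35/37 of C → 225.14; 55/55 used.
2 item(s) taken whole; one partial (take 35/37 of C).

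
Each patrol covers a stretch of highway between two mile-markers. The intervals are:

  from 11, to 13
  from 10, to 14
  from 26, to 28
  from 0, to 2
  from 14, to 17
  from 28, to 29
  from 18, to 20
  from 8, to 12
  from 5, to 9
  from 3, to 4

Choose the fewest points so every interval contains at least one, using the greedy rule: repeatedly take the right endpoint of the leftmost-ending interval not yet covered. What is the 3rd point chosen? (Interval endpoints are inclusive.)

9

Sort by right endpoint; whenever an interval is uncovered, place a point at its right end.
By right end: [0,2]  [3,4]  [5,9]  [8,12]  [11,13]  [10,14]  [14,17]  [18,20]  [26,28]  [28,29]
[0,2] uncovered → point at 2; [3,4] uncovered → point at 4; [5,9] uncovered → point at 9; [11,13] uncovered → point at 13; [14,17] uncovered → point at 17; [18,20] uncovered → point at 20; [26,28] uncovered → point at 28.
Points: 2, 4, 9, 13, 17, 20, 28 (7 total).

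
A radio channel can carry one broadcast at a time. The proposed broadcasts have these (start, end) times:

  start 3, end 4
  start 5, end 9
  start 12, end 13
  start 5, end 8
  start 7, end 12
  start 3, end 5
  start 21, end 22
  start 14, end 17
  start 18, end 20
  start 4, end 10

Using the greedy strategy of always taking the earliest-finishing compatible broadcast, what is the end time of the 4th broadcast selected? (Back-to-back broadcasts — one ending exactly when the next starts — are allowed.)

Greedy by earliest finish: after sorting by end time, pick each interval compatible with the last pick.
Sorted by end: (3,4)  (3,5)  (5,8)  (5,9)  (4,10)  (7,12)  (12,13)  (14,17)  (18,20)  (21,22)
take (3,4); take (5,8); skip (5,9); skip (7,12); take (12,13); take (14,17); take (18,20); take (21,22).
Selected: (3,4) (5,8) (12,13) (14,17) (18,20) (21,22)

17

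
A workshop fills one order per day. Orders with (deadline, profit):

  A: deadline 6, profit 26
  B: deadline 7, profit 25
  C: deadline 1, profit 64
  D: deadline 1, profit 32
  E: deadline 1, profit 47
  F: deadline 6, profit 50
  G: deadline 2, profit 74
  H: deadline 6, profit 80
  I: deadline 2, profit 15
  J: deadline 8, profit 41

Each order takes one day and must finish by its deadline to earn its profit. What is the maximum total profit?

360

Take jobs in profit order; each goes to the latest open slot no later than its deadline.
Profit order: H=80 G=74 C=64 F=50 E=47 J=41 D=32 A=26 B=25 I=15
Assign: H→slot 6, G→slot 2, C→slot 1, F→slot 5, E skipped, J→slot 8, D skipped, A→slot 4, B→slot 7, I skipped.
Slots: [1:C] [2:G] [4:A] [5:F] [6:H] [7:B] [8:J]
Profit = 64 + 74 + 26 + 50 + 80 + 25 + 41 = 360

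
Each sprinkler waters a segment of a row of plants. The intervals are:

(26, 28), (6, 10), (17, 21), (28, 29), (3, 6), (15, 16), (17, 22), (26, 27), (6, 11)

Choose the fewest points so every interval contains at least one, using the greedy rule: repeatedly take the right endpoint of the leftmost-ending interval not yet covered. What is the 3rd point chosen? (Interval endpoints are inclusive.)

Sort by right endpoint; whenever an interval is uncovered, place a point at its right end.
By right end: [3,6]  [6,10]  [6,11]  [15,16]  [17,21]  [17,22]  [26,27]  [26,28]  [28,29]
[3,6] uncovered → point at 6; [15,16] uncovered → point at 16; [17,21] uncovered → point at 21; [26,27] uncovered → point at 27; [28,29] uncovered → point at 29.
Points: 6, 16, 21, 27, 29 (5 total).

21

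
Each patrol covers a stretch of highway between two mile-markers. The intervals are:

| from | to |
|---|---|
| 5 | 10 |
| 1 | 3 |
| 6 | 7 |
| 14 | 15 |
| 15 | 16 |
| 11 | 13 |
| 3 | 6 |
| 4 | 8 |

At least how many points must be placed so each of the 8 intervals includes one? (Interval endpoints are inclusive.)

4

By right end: [1,3]  [3,6]  [6,7]  [4,8]  [5,10]  [11,13]  [14,15]  [15,16]
[1,3] uncovered → point at 3; [6,7] uncovered → point at 7; [11,13] uncovered → point at 13; [14,15] uncovered → point at 15.
Points: 3, 7, 13, 15 (4 total).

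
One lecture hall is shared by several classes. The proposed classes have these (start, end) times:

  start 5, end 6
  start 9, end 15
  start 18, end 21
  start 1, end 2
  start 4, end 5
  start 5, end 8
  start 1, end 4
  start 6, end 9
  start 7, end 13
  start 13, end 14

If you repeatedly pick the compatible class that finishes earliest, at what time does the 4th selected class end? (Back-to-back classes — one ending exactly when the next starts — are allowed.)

9

Sort by end time and greedily take each interval whose start is ≥ the last chosen end.
By end time: (1,2), (1,4), (4,5), (5,6), (5,8), (6,9), (7,13), (13,14), (9,15), (18,21).
Pick (1,2); next start ≥ 2 → (4,5); next start ≥ 5 → (5,6); next start ≥ 6 → (6,9); next start ≥ 9 → (13,14); next start ≥ 14 → (18,21).
Selected: (1,2) (4,5) (5,6) (6,9) (13,14) (18,21)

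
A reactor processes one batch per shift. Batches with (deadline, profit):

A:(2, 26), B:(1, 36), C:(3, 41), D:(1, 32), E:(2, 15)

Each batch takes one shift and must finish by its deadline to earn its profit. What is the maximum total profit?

103

Sort by profit descending; place each in the latest free slot ≤ its deadline.
By profit: C(d3,41), B(d1,36), D(d1,32), A(d2,26), E(d2,15)
C→slot 3; B→slot 1; D skipped; A→slot 2; E skipped.
Profit = 36 + 26 + 41 = 103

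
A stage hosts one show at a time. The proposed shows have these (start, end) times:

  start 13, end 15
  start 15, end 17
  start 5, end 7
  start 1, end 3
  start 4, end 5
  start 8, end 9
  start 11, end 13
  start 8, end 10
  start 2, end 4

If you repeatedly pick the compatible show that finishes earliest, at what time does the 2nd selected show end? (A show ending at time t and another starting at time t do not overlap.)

5

By end time: (1,3), (2,4), (4,5), (5,7), (8,9), (8,10), (11,13), (13,15), (15,17).
Pick (1,3); next start ≥ 3 → (4,5); next start ≥ 5 → (5,7); next start ≥ 7 → (8,9); next start ≥ 9 → (11,13); next start ≥ 13 → (13,15); next start ≥ 15 → (15,17).
Selected: (1,3) (4,5) (5,7) (8,9) (11,13) (13,15) (15,17)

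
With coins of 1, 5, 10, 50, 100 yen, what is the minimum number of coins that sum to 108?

Greedy: take as many of the largest coin as possible, then repeat with the remainder.
108 − 1×100→8 − 1×5→3 − 3×1→0
Total coins = 1 + 1 + 3 = 5

5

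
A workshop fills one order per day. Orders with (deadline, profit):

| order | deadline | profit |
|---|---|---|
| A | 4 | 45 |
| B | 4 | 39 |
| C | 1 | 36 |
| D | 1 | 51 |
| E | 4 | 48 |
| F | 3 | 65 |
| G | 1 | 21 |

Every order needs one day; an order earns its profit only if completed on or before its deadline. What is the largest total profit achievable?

209

Profit order: F=65 D=51 E=48 A=45 B=39 C=36 G=21
Assign: F→slot 3, D→slot 1, E→slot 4, A→slot 2, B skipped, C skipped, G skipped.
Slots: [1:D] [2:A] [3:F] [4:E]
Profit = 51 + 45 + 65 + 48 = 209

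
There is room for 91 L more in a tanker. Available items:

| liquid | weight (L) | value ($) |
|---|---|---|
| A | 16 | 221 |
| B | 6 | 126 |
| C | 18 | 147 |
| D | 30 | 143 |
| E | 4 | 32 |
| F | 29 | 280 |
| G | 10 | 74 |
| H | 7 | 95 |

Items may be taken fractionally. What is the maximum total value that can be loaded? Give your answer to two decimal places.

Sort by value per unit weight and fill in that order.
Order: B (126/6=21.00) > A (221/16=13.81) > H (95/7=13.57) > F (280/29=9.66) > C (147/18=8.17) > E (32/4=8.00) > G (74/10=7.40) > D (143/30=4.77)
Fill: take B (6 @ 126) → take A (16 @ 221) → take H (7 @ 95) → take F (29 @ 280) → take C (18 @ 147) → take E (4 @ 32) → take G (10 @ 74) → take 1/30 of D → 4.77; 91/91 used.
Total value = 979.77

979.77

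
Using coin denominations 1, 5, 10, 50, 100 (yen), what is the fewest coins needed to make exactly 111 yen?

3

Use the largest denomination that fits, subtract, and repeat.
111 − 1×100→11 − 1×10→1 − 1×1→0
Total coins = 1 + 1 + 1 = 3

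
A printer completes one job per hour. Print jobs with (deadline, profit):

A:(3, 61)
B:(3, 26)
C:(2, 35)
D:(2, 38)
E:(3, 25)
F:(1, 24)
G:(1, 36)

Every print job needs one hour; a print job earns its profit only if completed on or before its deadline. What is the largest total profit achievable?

Sort by profit descending; place each in the latest free slot ≤ its deadline.
By profit: A(d3,61), D(d2,38), G(d1,36), C(d2,35), B(d3,26), E(d3,25), F(d1,24)
A→slot 3; D→slot 2; G→slot 1; C skipped; B skipped; E skipped; F skipped.
Profit = 36 + 38 + 61 = 135

135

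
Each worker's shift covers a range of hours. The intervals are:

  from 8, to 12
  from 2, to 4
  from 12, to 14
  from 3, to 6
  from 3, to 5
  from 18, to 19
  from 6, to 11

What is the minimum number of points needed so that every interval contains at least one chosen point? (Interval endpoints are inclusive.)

4

Sorted: [2,4] [3,5] [3,6] [6,11] [8,12] [12,14] [18,19]
{[2,4],[3,5],[3,6]} hit by 4; {[6,11],[8,12]} hit by 11; {[12,14]} hit by 14; {[18,19]} hit by 19.
Points: 4, 11, 14, 19 (4 total).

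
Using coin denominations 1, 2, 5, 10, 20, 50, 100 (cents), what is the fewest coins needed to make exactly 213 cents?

213 = 2×100 + 1×10 + 1×2 + 1×1
Total coins = 2 + 1 + 1 + 1 = 5

5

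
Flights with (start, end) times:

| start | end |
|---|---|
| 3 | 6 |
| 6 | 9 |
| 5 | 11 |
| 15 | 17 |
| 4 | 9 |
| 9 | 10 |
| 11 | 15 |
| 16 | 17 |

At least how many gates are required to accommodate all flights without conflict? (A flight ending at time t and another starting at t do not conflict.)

Events (time:±→running): 3:+→1 4:+→2 5:+→3 … peak 3.

3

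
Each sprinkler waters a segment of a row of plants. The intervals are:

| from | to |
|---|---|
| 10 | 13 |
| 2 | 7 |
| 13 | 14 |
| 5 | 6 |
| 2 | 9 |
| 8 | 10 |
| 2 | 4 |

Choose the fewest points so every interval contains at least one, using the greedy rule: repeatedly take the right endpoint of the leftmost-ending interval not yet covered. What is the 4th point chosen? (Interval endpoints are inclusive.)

Sorted: [2,4] [5,6] [2,7] [2,9] [8,10] [10,13] [13,14]
{[2,4]} hit by 4; {[5,6],[2,7],[2,9]} hit by 6; {[8,10],[10,13]} hit by 10; {[13,14]} hit by 14.
Points: 4, 6, 10, 14 (4 total).

14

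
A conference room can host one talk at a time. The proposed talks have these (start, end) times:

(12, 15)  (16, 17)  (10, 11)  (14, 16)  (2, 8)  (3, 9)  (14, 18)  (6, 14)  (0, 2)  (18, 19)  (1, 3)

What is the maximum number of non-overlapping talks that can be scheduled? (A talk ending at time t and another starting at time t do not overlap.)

6

By end time: (0,2), (1,3), (2,8), (3,9), (10,11), (6,14), (12,15), (14,16), (16,17), (14,18), (18,19).
Pick (0,2); next start ≥ 2 → (2,8); next start ≥ 8 → (10,11); next start ≥ 11 → (12,15); next start ≥ 15 → (16,17); next start ≥ 17 → (18,19).
Selected 6 talks.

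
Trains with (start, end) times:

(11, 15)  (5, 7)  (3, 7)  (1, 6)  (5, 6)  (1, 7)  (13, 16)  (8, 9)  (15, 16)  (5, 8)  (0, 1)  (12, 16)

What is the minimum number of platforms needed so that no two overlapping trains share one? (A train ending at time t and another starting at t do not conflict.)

starts: [0, 1, 1, 3, 5, 5, 5, 8, 11, 12, 13, 15]
ends:   [1, 6, 6, 7, 7, 7, 8, 9, 15, 16, 16, 16]
s0→1 e1→0 s1→1 s1→2 s3→3 s5→4 s5→5 s5→6  — peak 6.

6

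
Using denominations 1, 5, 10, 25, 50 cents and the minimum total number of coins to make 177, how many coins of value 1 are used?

177 = 3×50 + 1×25 + 2×1
Count of 1: 2

2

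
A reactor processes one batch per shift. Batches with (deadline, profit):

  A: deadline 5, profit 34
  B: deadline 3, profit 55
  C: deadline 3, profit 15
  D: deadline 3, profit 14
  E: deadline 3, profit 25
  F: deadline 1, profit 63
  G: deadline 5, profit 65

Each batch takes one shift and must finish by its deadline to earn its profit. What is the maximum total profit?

242

Take jobs in profit order; each goes to the latest open slot no later than its deadline.
Profit order: G=65 F=63 B=55 A=34 E=25 C=15 D=14
Assign: G→slot 5, F→slot 1, B→slot 3, A→slot 4, E→slot 2, C skipped, D skipped.
Slots: [1:F] [2:E] [3:B] [4:A] [5:G]
Profit = 63 + 25 + 55 + 34 + 65 = 242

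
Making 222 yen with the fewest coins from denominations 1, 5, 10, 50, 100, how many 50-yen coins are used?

Use the largest denomination that fits, subtract, and repeat.
222 − 2×100→22 − 2×10→2 − 2×1→0
Count of 50: 0

0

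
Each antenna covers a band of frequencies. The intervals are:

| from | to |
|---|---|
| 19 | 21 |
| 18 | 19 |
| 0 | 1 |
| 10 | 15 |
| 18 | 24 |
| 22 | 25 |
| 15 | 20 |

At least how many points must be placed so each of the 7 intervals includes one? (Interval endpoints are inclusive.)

By right end: [0,1]  [10,15]  [18,19]  [15,20]  [19,21]  [18,24]  [22,25]
[0,1] uncovered → point at 1; [10,15] uncovered → point at 15; [18,19] uncovered → point at 19; [22,25] uncovered → point at 25.
Points: 1, 15, 19, 25 (4 total).

4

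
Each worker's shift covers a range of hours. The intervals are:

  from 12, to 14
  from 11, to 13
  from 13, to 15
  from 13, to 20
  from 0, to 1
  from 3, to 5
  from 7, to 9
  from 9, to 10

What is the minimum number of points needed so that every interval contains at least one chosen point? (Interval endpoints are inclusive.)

Process intervals by earliest right end; each time one isn't hit yet, stab at its right endpoint.
Sorted: [0,1] [3,5] [7,9] [9,10] [11,13] [12,14] [13,15] [13,20]
{[0,1]} hit by 1; {[3,5]} hit by 5; {[7,9],[9,10]} hit by 9; {[11,13],[12,14],[13,15],[13,20]} hit by 13.
Points: 1, 5, 9, 13 (4 total).

4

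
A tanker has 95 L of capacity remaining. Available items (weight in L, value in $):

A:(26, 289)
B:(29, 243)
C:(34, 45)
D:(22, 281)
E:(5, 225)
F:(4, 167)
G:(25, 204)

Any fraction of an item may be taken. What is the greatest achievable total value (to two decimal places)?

1278.44

Sort by value per unit weight and fill in that order.
Order: E (225/5=45.00) > F (167/4=41.75) > D (281/22=12.77) > A (289/26=11.12) > B (243/29=8.38) > G (204/25=8.16) > C (45/34=1.32)
Fill: take E (5 @ 225) → take F (4 @ 167) → take D (22 @ 281) → take A (26 @ 289) → take B (29 @ 243) → take 9/25 of G → 73.44; 95/95 used.
Total value = 1278.44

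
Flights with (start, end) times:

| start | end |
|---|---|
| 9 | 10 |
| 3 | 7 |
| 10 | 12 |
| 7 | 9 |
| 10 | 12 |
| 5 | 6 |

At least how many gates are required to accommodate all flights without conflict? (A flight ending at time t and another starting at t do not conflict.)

Count concurrent intervals with a sweep; the peak is the room count.
starts: [3, 5, 7, 9, 10, 10]
ends:   [6, 7, 9, 10, 12, 12]
s3→1 s5→2  — peak 2.

2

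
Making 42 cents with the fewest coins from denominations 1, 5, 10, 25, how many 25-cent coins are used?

42 − 1×25→17 − 1×10→7 − 1×5→2 − 2×1→0
Count of 25: 1

1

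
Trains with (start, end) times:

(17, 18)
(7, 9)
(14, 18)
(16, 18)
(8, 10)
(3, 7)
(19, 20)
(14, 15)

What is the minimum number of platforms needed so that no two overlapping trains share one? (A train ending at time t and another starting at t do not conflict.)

3

Events (time:±→running): 3:+→1 7:-→0 7:+→1 8:+→2 9:-→1 10:-→0 14:+→1 14:+→2 15:-→1 16:+→2 17:+→3 … peak 3.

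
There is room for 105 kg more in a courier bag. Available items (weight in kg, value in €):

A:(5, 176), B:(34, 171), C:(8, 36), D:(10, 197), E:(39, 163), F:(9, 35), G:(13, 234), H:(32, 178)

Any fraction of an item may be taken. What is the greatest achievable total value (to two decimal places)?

1004.54

Greedy by value/weight ratio, highest first.
Ratios (sorted): A 35.20, D 19.70, G 18.00, H 5.56, B 5.03, C 4.50, E 4.18, F 3.89
take A (5 @ 176); take D (10 @ 197); take G (13 @ 234); take H (32 @ 178); take B (34 @ 171); take C (8 @ 36); take 3/39 of E → 12.54. Capacity used 105/105.
Total value = 1004.54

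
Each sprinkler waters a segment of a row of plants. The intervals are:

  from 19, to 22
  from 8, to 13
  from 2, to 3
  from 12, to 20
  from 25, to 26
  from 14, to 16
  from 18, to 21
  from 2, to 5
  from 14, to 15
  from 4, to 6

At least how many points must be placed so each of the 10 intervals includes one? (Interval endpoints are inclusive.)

6

Process intervals by earliest right end; each time one isn't hit yet, stab at its right endpoint.
Sorted: [2,3] [2,5] [4,6] [8,13] [14,15] [14,16] [12,20] [18,21] [19,22] [25,26]
{[2,3],[2,5]} hit by 3; {[4,6]} hit by 6; {[8,13]} hit by 13; {[14,15],[14,16],[12,20]} hit by 15; {[18,21],[19,22]} hit by 21; {[25,26]} hit by 26.
Points: 3, 6, 13, 15, 21, 26 (6 total).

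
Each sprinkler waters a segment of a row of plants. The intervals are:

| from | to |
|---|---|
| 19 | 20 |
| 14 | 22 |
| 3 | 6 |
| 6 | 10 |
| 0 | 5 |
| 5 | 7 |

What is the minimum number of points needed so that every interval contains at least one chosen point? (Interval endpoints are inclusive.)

Process intervals by earliest right end; each time one isn't hit yet, stab at its right endpoint.
Sorted: [0,5] [3,6] [5,7] [6,10] [19,20] [14,22]
{[0,5],[3,6],[5,7]} hit by 5; {[6,10]} hit by 10; {[19,20],[14,22]} hit by 20.
Points: 5, 10, 20 (3 total).

3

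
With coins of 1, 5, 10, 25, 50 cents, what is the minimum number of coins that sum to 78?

Use the largest denomination that fits, subtract, and repeat.
78 − 1×50→28 − 1×25→3 − 3×1→0
Total coins = 1 + 1 + 3 = 5

5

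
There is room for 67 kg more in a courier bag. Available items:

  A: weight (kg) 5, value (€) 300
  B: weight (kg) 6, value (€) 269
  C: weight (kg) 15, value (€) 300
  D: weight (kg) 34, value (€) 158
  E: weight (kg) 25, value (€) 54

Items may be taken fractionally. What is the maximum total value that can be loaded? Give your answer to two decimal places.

1042.12

Sort by value per unit weight and fill in that order.
Ratios (sorted): A 60.00, B 44.83, C 20.00, D 4.65, E 2.16
take A (5 @ 300); take B (6 @ 269); take C (15 @ 300); take D (34 @ 158); take 7/25 of E → 15.12. Capacity used 67/67.
Total value = 1042.12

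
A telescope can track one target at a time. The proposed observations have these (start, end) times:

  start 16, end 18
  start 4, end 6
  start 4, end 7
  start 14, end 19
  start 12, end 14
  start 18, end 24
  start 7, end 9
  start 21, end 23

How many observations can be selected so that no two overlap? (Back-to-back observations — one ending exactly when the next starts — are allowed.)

By end time: (4,6), (4,7), (7,9), (12,14), (16,18), (14,19), (21,23), (18,24).
Pick (4,6); next start ≥ 6 → (7,9); next start ≥ 9 → (12,14); next start ≥ 14 → (16,18); next start ≥ 18 → (21,23).
Selected 5 observations.

5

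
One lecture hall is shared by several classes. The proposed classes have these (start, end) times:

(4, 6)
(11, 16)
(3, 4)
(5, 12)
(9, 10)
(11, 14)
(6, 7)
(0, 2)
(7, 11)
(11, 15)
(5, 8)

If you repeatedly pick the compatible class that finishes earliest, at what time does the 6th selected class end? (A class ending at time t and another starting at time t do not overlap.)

14

Sort by end time and greedily take each interval whose start is ≥ the last chosen end.
By end time: (0,2), (3,4), (4,6), (6,7), (5,8), (9,10), (7,11), (5,12), (11,14), (11,15), (11,16).
Pick (0,2); next start ≥ 2 → (3,4); next start ≥ 4 → (4,6); next start ≥ 6 → (6,7); next start ≥ 7 → (9,10); next start ≥ 10 → (11,14).
Selected: (0,2) (3,4) (4,6) (6,7) (9,10) (11,14)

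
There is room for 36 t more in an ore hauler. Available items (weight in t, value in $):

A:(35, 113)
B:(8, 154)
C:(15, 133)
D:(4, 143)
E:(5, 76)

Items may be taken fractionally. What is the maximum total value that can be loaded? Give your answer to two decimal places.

Order: D (143/4=35.75) > B (154/8=19.25) > E (76/5=15.20) > C (133/15=8.87) > A (113/35=3.23)
Fill: take D (4 @ 143) → take B (8 @ 154) → take E (5 @ 76) → take C (15 @ 133) → take 4/35 of A → 12.91; 36/36 used.
Total value = 518.91

518.91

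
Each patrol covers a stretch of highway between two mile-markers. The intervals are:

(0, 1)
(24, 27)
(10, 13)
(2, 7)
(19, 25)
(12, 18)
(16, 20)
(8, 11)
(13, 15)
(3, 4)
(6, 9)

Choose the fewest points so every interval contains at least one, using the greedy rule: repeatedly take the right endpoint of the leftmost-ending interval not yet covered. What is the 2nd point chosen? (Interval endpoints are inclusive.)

Process intervals by earliest right end; each time one isn't hit yet, stab at its right endpoint.
By right end: [0,1]  [3,4]  [2,7]  [6,9]  [8,11]  [10,13]  [13,15]  [12,18]  [16,20]  [19,25]  [24,27]
[0,1] uncovered → point at 1; [3,4] uncovered → point at 4; [6,9] uncovered → point at 9; [10,13] uncovered → point at 13; [16,20] uncovered → point at 20; [24,27] uncovered → point at 27.
Points: 1, 4, 9, 13, 20, 27 (6 total).

4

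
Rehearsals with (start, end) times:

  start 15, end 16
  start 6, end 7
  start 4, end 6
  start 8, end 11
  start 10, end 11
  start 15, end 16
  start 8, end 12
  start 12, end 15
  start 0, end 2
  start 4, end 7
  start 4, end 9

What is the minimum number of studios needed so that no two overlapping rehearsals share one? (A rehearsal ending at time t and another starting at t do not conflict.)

3

The answer is the maximum number of intervals overlapping at any instant.
starts: [0, 4, 4, 4, 6, 8, 8, 10, 12, 15, 15]
ends:   [2, 6, 7, 7, 9, 11, 11, 12, 15, 16, 16]
s0→1 e2→0 s4→1 s4→2 s4→3  — peak 3.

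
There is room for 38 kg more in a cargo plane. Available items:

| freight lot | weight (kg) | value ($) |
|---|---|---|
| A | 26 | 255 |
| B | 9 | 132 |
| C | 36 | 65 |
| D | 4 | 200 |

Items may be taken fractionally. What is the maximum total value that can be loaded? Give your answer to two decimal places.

Ratios (sorted): D 50.00, B 14.67, A 9.81, C 1.81
take D (4 @ 200); take B (9 @ 132); take 25/26 of A → 245.19. Capacity used 38/38.
Total value = 577.19

577.19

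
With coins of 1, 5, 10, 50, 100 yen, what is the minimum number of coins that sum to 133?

7

Greedy: take as many of the largest coin as possible, then repeat with the remainder.
133 = 1×100 + 3×10 + 3×1
Total coins = 1 + 3 + 3 = 7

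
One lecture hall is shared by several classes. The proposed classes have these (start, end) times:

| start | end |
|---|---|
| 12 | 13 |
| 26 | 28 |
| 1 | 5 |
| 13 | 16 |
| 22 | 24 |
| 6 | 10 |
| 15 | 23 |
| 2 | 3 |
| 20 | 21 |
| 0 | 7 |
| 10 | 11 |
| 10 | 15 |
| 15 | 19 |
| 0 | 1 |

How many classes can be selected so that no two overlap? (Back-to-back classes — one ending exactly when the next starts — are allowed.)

9

Order by finish time; keep every interval that doesn't clash with the previous kept one.
By end time: (0,1), (2,3), (1,5), (0,7), (6,10), (10,11), (12,13), (10,15), (13,16), (15,19), (20,21), (15,23), (22,24), (26,28).
Pick (0,1); next start ≥ 1 → (2,3); next start ≥ 3 → (6,10); next start ≥ 10 → (10,11); next start ≥ 11 → (12,13); next start ≥ 13 → (13,16); next start ≥ 16 → (20,21); next start ≥ 21 → (22,24); next start ≥ 24 → (26,28).
Selected 9 classes.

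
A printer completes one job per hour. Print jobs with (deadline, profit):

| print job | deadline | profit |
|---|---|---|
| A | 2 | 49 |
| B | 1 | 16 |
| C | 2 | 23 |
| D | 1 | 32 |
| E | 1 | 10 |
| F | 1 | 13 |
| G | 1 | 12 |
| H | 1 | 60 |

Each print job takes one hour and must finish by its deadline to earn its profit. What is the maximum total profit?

109

By profit: H(d1,60), A(d2,49), D(d1,32), C(d2,23), B(d1,16), F(d1,13), G(d1,12), E(d1,10)
H→slot 1; A→slot 2; D skipped; C skipped; B skipped; F skipped; G skipped; E skipped.
Profit = 60 + 49 = 109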